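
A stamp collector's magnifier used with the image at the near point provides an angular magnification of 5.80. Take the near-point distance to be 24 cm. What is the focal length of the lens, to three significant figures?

For the image at the near point, M = 1 + D/f.
f = D/(M - 1) = 24/(5.8 - 1) = 5.000 cm.

5.00 cm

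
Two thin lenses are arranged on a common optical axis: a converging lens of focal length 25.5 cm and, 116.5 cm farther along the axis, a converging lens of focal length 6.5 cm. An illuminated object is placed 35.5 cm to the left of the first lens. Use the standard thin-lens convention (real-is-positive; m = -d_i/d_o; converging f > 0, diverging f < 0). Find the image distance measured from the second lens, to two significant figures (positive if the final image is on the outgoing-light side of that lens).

First lens: d_i1 = 1/(1/25.5 - 1/35.5) = 90.525 cm.
The intermediate image is 90.525 cm to the right of lens 1, so d_o2 = L - d_i1 = 116.5 - 90.525 = 25.975 cm.
Second lens: d_i2 = 1/(1/6.5 - 1/(25.975)) = 8.669 cm.

8.7 cm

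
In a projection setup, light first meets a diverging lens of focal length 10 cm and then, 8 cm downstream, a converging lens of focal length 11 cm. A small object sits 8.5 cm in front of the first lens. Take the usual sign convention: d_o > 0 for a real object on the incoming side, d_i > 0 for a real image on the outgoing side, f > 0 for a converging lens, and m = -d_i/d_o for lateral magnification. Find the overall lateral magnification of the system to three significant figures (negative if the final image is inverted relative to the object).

Lens 1: 1/d_i1 = 1/f_1 - 1/d_o1 = 1/(-10) - 1/8.5 = -0.21765 cm^-1, so d_i1 = -4.595 cm.
m_1 = -(-4.595)/8.5 = 0.5405.
The intermediate image is virtual, 4.595 cm to the left of lens 1, so d_o2 = L - d_i1 = 8 - (-4.595) = 12.595 cm.
Lens 2: 1/d_i2 = 1/f_2 - 1/d_o2 = 1/11 - 1/(12.595) = 0.01151 cm^-1, so d_i2 = 86.881 cm.
m_2 = -(86.881)/(12.595) = -6.8983.
Overall magnification: m = m_1 m_2 = -3.7288.

-3.73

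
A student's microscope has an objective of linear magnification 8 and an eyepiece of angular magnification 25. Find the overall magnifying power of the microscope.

200

The overall magnification of a compound microscope is the product of the objective and eyepiece magnifications:
M = M_obj x M_eye = 8 x 25 = 200.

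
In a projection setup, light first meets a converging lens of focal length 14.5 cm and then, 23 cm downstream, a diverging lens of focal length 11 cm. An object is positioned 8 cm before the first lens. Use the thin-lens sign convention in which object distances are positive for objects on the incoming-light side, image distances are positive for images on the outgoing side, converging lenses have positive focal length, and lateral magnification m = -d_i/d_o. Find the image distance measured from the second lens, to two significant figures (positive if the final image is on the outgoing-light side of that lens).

Lens 1: 1/d_i1 = 1/f_1 - 1/d_o1 = 1/14.5 - 1/8 = -0.05603 cm^-1, so d_i1 = -17.846 cm.
The intermediate image is virtual, 17.846 cm to the left of lens 1, so d_o2 = L - d_i1 = 23 - (-17.846) = 40.846 cm.
Lens 2: 1/d_i2 = 1/f_2 - 1/d_o2 = 1/(-11) - 1/(40.846) = -0.11539 cm^-1, so d_i2 = -8.666 cm.

-8.7 cm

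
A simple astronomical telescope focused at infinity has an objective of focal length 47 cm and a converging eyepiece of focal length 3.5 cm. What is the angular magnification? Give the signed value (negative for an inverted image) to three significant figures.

-13.4

M = -f_obj/f_eye = -47/(3.5) = -13.429.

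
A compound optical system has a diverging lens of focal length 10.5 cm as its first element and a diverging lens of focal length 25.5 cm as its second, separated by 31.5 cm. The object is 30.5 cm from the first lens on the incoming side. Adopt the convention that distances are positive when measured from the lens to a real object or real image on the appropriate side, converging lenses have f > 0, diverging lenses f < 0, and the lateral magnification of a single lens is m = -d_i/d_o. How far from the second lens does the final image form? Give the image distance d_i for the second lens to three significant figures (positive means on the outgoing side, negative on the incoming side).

-15.5 cm

First lens: d_i1 = 1/(1/(-10.5) - 1/30.5) = -7.811 cm.
The intermediate image is virtual, 7.811 cm to the left of lens 1, so d_o2 = L - d_i1 = 31.5 - (-7.811) = 39.311 cm.
Second lens: d_i2 = 1/(1/(-25.5) - 1/(39.311)) = -15.467 cm.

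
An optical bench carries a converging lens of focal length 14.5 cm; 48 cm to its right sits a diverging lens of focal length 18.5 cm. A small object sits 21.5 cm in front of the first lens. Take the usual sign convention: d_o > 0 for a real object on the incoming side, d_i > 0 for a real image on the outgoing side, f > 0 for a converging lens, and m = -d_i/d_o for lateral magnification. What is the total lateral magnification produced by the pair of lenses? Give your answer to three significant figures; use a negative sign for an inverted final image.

-1.74

Lens 1: 1/d_i1 = 1/f_1 - 1/d_o1 = 1/14.5 - 1/21.5 = 0.02245 cm^-1, so d_i1 = 44.536 cm.
m_1 = -(44.536)/21.5 = -2.0714.
Object distance for lens 2: d_o2 = 48 - 44.536 = 3.464 cm.
Lens 2: 1/d_i2 = 1/f_2 - 1/d_o2 = 1/(-18.5) - 1/(3.464) = -0.34271 cm^-1, so d_i2 = -2.918 cm.
m_2 = -(-2.918)/(3.464) = 0.8423.
Total m = m_1 x m_2 = (-2.0714)(0.8423) = -1.7447.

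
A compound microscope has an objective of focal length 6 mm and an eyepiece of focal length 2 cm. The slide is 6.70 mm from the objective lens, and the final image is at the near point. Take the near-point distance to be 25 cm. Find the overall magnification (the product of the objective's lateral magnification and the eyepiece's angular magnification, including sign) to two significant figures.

-120

Convert to cm: f_obj = 6 mm = 0.6 cm; d_o = 6.70 mm = 0.67 cm.
Objective: 1/d_i = 1/f_obj - 1/d_o = 1/0.6 - 1/0.67 = 0.17413 cm^-1, so d_i = 5.743 cm.
m_obj = -d_i/d_o = -5.743/0.67 = -8.571.
Eyepiece angular magnification (image at near point): M_eye = 1 + D/f_e = 1 + 25/2 = 13.500.
Overall M = m_obj x M_eye = (-8.571)(13.500) = -115.71.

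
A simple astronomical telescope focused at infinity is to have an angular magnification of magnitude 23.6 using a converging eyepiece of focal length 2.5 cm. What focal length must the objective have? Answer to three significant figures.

59.0 cm

|M| = f_obj/|f_eye|, so f_obj = |M| x |f_eye| = 23.6 x 2.5 = 59.000 cm.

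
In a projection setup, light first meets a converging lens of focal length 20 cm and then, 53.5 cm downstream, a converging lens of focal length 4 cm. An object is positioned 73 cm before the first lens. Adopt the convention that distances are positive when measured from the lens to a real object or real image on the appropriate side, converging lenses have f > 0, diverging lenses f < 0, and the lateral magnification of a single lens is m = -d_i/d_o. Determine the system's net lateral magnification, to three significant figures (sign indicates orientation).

0.0688

Applying the thin-lens equation to the first lens, 1/20 = 1/73 + 1/d_i1, which gives d_i1 = 27.547 cm.
Its lateral magnification is m_1 = -d_i1/d_o1 = -(27.547)/73 = -0.3774.
The intermediate image is 27.547 cm to the right of lens 1, so d_o2 = L - d_i1 = 53.5 - 27.547 = 25.953 cm.
Applying the thin-lens equation again with f_2 = 4 cm and d_o2 = 25.953 cm gives d_i2 = 4.729 cm.
m_2 = -(4.729)/(25.953) = -0.1822.
Total m = m_1 x m_2 = (-0.3774)(-0.1822) = 0.0688.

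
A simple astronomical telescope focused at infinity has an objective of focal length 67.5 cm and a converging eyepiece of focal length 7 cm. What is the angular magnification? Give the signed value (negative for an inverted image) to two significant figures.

M = -f_obj/f_eye = -67.5/(7) = -9.643.

-9.6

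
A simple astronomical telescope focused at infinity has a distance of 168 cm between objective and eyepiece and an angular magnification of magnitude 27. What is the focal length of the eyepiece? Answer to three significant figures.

In normal adjustment the tube length equals f_obj + f_eye and |M| = f_obj/f_eye.
So f_obj = 27 f_eye and 27 f_eye + f_eye = 168 cm, giving f_eye = 168/28 = 6.000 cm and f_obj = 162.000 cm.

6.00 cm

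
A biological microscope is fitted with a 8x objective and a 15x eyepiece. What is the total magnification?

120

The overall magnification of a compound microscope is the product of the objective and eyepiece magnifications:
M = M_obj x M_eye = 8 x 15 = 120.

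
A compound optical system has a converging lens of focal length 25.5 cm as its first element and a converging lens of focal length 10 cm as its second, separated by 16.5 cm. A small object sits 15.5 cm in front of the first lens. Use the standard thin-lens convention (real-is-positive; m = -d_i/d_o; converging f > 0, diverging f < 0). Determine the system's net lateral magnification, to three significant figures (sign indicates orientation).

Applying the thin-lens equation to the first lens, 1/25.5 = 1/15.5 + 1/d_i1, which gives d_i1 = -39.525 cm.
Its lateral magnification is m_1 = -d_i1/d_o1 = -(-39.525)/15.5 = 2.5500.
The intermediate image is virtual, 39.525 cm to the left of lens 1, so d_o2 = L - d_i1 = 16.5 - (-39.525) = 56.025 cm.
Applying the thin-lens equation again with f_2 = 10 cm and d_o2 = 56.025 cm gives d_i2 = 12.173 cm.
m_2 = -(12.173)/(56.025) = -0.2173.
The system's lateral magnification is m_1 m_2 = (2.5500)(-0.2173) = -0.5540.

-0.554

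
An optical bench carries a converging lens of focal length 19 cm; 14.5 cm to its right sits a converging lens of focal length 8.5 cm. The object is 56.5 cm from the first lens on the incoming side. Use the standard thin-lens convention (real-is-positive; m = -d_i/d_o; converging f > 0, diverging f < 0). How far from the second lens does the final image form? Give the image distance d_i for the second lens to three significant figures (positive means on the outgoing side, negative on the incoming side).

5.31 cm

First lens: d_i1 = 1/(1/19 - 1/56.5) = 28.627 cm.
This image would form 28.627 cm past lens 1, i.e. 14.127 cm beyond lens 2, so it is a virtual object for lens 2: d_o2 = 14.5 - 28.627 = -14.127 cm.
Second lens: d_i2 = 1/(1/8.5 - 1/(-14.127)) = 5.307 cm.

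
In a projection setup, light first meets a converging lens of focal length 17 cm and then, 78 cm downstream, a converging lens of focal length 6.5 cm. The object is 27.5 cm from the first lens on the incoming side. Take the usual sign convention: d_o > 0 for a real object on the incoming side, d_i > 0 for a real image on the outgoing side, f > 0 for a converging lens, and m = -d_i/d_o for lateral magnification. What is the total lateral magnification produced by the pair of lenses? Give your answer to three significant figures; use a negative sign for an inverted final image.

Lens 1: 1/d_i1 = 1/f_1 - 1/d_o1 = 1/17 - 1/27.5 = 0.02246 cm^-1, so d_i1 = 44.524 cm.
m_1 = -(44.524)/27.5 = -1.6190.
That image sits 33.476 cm in front of the second lens, so d_o2 = 33.476 cm.
Lens 2: 1/d_i2 = 1/f_2 - 1/d_o2 = 1/6.5 - 1/(33.476) = 0.12397 cm^-1, so d_i2 = 8.066 cm.
m_2 = -(8.066)/(33.476) = -0.2410.
Overall magnification: m = m_1 m_2 = 0.3901.

0.390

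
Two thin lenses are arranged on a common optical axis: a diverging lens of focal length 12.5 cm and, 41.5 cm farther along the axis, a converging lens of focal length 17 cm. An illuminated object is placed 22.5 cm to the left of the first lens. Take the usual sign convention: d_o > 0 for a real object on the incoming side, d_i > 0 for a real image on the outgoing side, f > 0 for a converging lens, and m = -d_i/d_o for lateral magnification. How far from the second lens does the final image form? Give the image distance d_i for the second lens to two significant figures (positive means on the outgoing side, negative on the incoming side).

26 cm

Applying the thin-lens equation to the first lens, 1/(-12.5) = 1/22.5 + 1/d_i1, which gives d_i1 = -8.036 cm.
With d_i1 < 0 the first image is virtual and lies on the object side; the object distance for lens 2 is d_o2 = 41.5 - (-8.036) = 49.536 cm.
Applying the thin-lens equation again with f_2 = 17 cm and d_o2 = 49.536 cm gives d_i2 = 25.883 cm.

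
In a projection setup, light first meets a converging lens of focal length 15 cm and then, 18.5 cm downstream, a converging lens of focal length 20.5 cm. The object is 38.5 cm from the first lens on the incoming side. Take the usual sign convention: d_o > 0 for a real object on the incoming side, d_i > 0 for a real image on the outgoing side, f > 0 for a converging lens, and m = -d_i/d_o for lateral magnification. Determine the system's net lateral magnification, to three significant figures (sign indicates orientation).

Lens 1: 1/d_i1 = 1/f_1 - 1/d_o1 = 1/15 - 1/38.5 = 0.04069 cm^-1, so d_i1 = 24.574 cm.
m_1 = -(24.574)/38.5 = -0.6383.
This image would form 24.574 cm past lens 1, i.e. 6.074 cm beyond lens 2, so it is a virtual object for lens 2: d_o2 = 18.5 - 24.574 = -6.074 cm.
Lens 2: 1/d_i2 = 1/f_2 - 1/d_o2 = 1/20.5 - 1/(-6.074) = 0.21340 cm^-1, so d_i2 = 4.686 cm.
m_2 = -(4.686)/(-6.074) = 0.7714.
The system's lateral magnification is m_1 m_2 = (-0.6383)(0.7714) = -0.4924.

-0.492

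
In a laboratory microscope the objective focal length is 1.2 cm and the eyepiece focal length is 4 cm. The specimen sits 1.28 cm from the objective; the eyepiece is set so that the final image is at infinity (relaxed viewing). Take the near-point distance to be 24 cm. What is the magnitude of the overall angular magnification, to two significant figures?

90

Objective: 1/d_i = 1/f_obj - 1/d_o = 1/1.2 - 1/1.28 = 0.05208 cm^-1, so d_i = 19.200 cm.
m_obj = -d_i/d_o = -19.200/1.28 = -15.000.
Eyepiece angular magnification (image at infinity): M_eye = D/f_e = 24/4 = 6.000.
Overall M = m_obj x M_eye = (-15.000)(6.000) = -90.00.
|M| = 90.00.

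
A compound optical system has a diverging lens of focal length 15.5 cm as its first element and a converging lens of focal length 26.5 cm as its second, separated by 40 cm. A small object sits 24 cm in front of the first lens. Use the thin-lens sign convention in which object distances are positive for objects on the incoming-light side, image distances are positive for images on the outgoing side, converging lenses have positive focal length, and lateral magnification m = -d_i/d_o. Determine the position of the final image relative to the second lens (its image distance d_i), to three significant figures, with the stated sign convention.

Applying the thin-lens equation to the first lens, 1/(-15.5) = 1/24 + 1/d_i1, which gives d_i1 = -9.418 cm.
With d_i1 < 0 the first image is virtual and lies on the object side; the object distance for lens 2 is d_o2 = 40 - (-9.418) = 49.418 cm.
Applying the thin-lens equation again with f_2 = 26.5 cm and d_o2 = 49.418 cm gives d_i2 = 57.142 cm.

57.1 cm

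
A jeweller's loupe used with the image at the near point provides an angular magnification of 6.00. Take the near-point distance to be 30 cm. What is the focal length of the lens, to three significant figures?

6.00 cm

For the image at the near point, M = 1 + D/f.
f = D/(M - 1) = 30/(6.0 - 1) = 6.000 cm.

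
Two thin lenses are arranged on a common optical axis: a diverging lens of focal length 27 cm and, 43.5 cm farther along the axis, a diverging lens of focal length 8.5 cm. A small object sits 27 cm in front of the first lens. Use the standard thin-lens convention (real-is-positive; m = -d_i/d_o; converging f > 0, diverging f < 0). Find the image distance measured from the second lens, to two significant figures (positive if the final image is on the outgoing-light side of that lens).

-7.4 cm

First lens: d_i1 = 1/(1/(-27) - 1/27) = -13.500 cm.
With d_i1 < 0 the first image is virtual and lies on the object side; the object distance for lens 2 is d_o2 = 43.5 - (-13.500) = 57.000 cm.
Second lens: d_i2 = 1/(1/(-8.5) - 1/(57.000)) = -7.397 cm.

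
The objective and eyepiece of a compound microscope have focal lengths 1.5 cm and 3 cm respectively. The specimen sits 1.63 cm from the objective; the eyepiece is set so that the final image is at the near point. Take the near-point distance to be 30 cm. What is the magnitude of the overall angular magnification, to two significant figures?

130

Objective: 1/d_i = 1/f_obj - 1/d_o = 1/1.5 - 1/1.63 = 0.05317 cm^-1, so d_i = 18.808 cm.
m_obj = -d_i/d_o = -18.808/1.63 = -11.538.
Eyepiece angular magnification (image at near point): M_eye = 1 + D/f_e = 1 + 30/3 = 11.000.
Overall M = m_obj x M_eye = (-11.538)(11.000) = -126.92.
|M| = 126.92.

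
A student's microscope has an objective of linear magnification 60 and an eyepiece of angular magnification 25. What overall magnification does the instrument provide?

The overall magnification of a compound microscope is the product of the objective and eyepiece magnifications:
M = M_obj x M_eye = 60 x 25 = 1500.

1500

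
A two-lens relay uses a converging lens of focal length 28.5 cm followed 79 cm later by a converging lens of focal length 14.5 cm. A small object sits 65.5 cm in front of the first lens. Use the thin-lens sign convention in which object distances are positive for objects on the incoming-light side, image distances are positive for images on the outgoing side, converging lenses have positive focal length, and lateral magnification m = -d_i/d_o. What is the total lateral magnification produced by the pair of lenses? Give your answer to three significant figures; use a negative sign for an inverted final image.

0.795

Lens 1: 1/d_i1 = 1/f_1 - 1/d_o1 = 1/28.5 - 1/65.5 = 0.01982 cm^-1, so d_i1 = 50.453 cm.
m_1 = -(50.453)/65.5 = -0.7703.
That image sits 28.547 cm in front of the second lens, so d_o2 = 28.547 cm.
Lens 2: 1/d_i2 = 1/f_2 - 1/d_o2 = 1/14.5 - 1/(28.547) = 0.03394 cm^-1, so d_i2 = 29.467 cm.
m_2 = -(29.467)/(28.547) = -1.0322.
Total m = m_1 x m_2 = (-0.7703)(-1.0322) = 0.7951.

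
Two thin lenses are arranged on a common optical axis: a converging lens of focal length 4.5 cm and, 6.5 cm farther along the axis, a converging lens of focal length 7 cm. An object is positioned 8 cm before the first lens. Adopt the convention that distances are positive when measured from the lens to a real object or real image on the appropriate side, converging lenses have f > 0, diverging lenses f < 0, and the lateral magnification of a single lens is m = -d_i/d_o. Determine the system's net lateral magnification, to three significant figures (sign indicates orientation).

Lens 1: 1/d_i1 = 1/f_1 - 1/d_o1 = 1/4.5 - 1/8 = 0.09722 cm^-1, so d_i1 = 10.286 cm.
m_1 = -(10.286)/8 = -1.2857.
Since 10.286 cm > 6.5 cm, the first image lies past the second lens and serves as a virtual object: d_o2 = L - d_i1 = -3.786 cm.
Lens 2: 1/d_i2 = 1/f_2 - 1/d_o2 = 1/7 - 1/(-3.786) = 0.40701 cm^-1, so d_i2 = 2.457 cm.
m_2 = -(2.457)/(-3.786) = 0.6490.
Overall magnification: m = m_1 m_2 = -0.8344.

-0.834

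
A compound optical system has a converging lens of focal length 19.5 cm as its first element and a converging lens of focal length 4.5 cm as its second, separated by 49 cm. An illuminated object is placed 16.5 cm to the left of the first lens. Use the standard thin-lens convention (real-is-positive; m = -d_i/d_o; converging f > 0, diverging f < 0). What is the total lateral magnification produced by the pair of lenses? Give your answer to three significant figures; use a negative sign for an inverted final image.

-0.193

Applying the thin-lens equation to the first lens, 1/19.5 = 1/16.5 + 1/d_i1, which gives d_i1 = -107.250 cm.
Its lateral magnification is m_1 = -d_i1/d_o1 = -(-107.250)/16.5 = 6.5000.
With d_i1 < 0 the first image is virtual and lies on the object side; the object distance for lens 2 is d_o2 = 49 - (-107.250) = 156.250 cm.
Applying the thin-lens equation again with f_2 = 4.5 cm and d_o2 = 156.250 cm gives d_i2 = 4.633 cm.
m_2 = -(4.633)/(156.250) = -0.0297.
The system's lateral magnification is m_1 m_2 = (6.5000)(-0.0297) = -0.1928.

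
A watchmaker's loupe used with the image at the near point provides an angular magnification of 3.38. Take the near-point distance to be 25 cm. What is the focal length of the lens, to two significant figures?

For the image at the near point, M = 1 + D/f.
f = D/(M - 1) = 25/(3.38 - 1) = 10.504 cm.

11 cm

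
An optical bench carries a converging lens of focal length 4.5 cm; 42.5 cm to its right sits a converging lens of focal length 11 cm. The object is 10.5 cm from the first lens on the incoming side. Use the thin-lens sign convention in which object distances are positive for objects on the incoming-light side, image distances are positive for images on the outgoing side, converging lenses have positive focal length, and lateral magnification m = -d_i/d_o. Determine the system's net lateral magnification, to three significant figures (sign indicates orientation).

Applying the thin-lens equation to the first lens, 1/4.5 = 1/10.5 + 1/d_i1, which gives d_i1 = 7.875 cm.
Its lateral magnification is m_1 = -d_i1/d_o1 = -(7.875)/10.5 = -0.7500.
The intermediate image is 7.875 cm to the right of lens 1, so d_o2 = L - d_i1 = 42.5 - 7.875 = 34.625 cm.
Applying the thin-lens equation again with f_2 = 11 cm and d_o2 = 34.625 cm gives d_i2 = 16.122 cm.
m_2 = -(16.122)/(34.625) = -0.4656.
The system's lateral magnification is m_1 m_2 = (-0.7500)(-0.4656) = 0.3492.

0.349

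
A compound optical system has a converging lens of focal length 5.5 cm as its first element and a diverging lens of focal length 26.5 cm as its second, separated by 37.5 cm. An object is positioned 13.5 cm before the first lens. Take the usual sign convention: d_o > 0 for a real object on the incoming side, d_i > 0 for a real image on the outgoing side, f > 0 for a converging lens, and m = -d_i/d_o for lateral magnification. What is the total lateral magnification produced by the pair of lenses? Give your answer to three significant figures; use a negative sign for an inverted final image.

-0.333

First lens: d_i1 = 1/(1/5.5 - 1/13.5) = 9.281 cm.
m_1 = -(9.281)/13.5 = -0.6875.
The intermediate image is 9.281 cm to the right of lens 1, so d_o2 = L - d_i1 = 37.5 - 9.281 = 28.219 cm.
Second lens: d_i2 = 1/(1/(-26.5) - 1/(28.219)) = -13.666 cm.
m_2 = -(-13.666)/(28.219) = 0.4843.
Total m = m_1 x m_2 = (-0.6875)(0.4843) = -0.3330.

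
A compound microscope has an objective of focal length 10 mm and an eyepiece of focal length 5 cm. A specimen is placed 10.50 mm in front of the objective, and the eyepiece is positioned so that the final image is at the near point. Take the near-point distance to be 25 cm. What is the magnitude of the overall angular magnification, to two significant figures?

Convert to cm: f_obj = 10 mm = 1 cm; d_o = 10.50 mm = 1.05 cm.
Objective: 1/d_i = 1/f_obj - 1/d_o = 1/1 - 1/1.05 = 0.04762 cm^-1, so d_i = 21.000 cm.
m_obj = -d_i/d_o = -21.000/1.05 = -20.000.
Eyepiece angular magnification (image at near point): M_eye = 1 + D/f_e = 1 + 25/5 = 6.000.
Overall M = m_obj x M_eye = (-20.000)(6.000) = -120.00.
|M| = 120.00.

120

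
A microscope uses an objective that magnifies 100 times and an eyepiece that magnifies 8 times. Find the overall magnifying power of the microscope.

800

The overall magnification of a compound microscope is the product of the objective and eyepiece magnifications:
M = M_obj x M_eye = 100 x 8 = 800.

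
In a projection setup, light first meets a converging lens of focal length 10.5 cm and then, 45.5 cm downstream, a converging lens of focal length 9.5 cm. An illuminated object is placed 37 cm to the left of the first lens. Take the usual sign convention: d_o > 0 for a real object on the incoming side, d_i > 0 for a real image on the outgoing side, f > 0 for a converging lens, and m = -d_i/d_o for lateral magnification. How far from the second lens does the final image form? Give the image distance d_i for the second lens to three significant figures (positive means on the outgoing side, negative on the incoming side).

Lens 1: 1/d_i1 = 1/f_1 - 1/d_o1 = 1/10.5 - 1/37 = 0.06821 cm^-1, so d_i1 = 14.660 cm.
That image sits 30.840 cm in front of the second lens, so d_o2 = 30.840 cm.
Lens 2: 1/d_i2 = 1/f_2 - 1/d_o2 = 1/9.5 - 1/(30.840) = 0.07284 cm^-1, so d_i2 = 13.729 cm.

13.7 cm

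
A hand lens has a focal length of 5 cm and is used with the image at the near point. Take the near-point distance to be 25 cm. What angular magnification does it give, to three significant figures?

6.00

M = 1 + D/f = 1 + 25/5 = 6.000.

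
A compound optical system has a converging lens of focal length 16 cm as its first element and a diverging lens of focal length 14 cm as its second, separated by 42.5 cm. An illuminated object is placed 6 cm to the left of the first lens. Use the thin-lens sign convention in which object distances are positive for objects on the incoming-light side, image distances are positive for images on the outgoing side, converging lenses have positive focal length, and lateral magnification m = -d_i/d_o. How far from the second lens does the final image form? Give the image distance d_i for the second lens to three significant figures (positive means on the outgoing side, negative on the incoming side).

-11.0 cm

Lens 1: 1/d_i1 = 1/f_1 - 1/d_o1 = 1/16 - 1/6 = -0.10417 cm^-1, so d_i1 = -9.600 cm.
The intermediate image is virtual, 9.600 cm to the left of lens 1, so d_o2 = L - d_i1 = 42.5 - (-9.600) = 52.100 cm.
Lens 2: 1/d_i2 = 1/f_2 - 1/d_o2 = 1/(-14) - 1/(52.100) = -0.09062 cm^-1, so d_i2 = -11.035 cm.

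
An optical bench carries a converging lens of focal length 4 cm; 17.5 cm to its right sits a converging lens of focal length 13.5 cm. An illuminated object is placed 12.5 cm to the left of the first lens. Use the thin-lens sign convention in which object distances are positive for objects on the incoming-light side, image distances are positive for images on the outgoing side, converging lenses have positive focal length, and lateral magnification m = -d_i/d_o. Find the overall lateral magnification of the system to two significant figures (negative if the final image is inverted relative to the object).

Lens 1: 1/d_i1 = 1/f_1 - 1/d_o1 = 1/4 - 1/12.5 = 0.17000 cm^-1, so d_i1 = 5.882 cm.
m_1 = -(5.882)/12.5 = -0.4706.
Object distance for lens 2: d_o2 = 17.5 - 5.882 = 11.618 cm.
Lens 2: 1/d_i2 = 1/f_2 - 1/d_o2 = 1/13.5 - 1/(11.618) = -0.01200 cm^-1, so d_i2 = -83.320 cm.
m_2 = -(-83.320)/(11.618) = 7.1719.
The system's lateral magnification is m_1 m_2 = (-0.4706)(7.1719) = -3.3750.

-3.4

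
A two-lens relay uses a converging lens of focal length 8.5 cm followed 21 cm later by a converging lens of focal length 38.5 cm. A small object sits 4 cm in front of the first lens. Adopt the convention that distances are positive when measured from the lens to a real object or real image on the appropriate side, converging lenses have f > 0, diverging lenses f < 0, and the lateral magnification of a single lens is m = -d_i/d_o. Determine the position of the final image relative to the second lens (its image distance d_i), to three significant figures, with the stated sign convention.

-111 cm

Lens 1: 1/d_i1 = 1/f_1 - 1/d_o1 = 1/8.5 - 1/4 = -0.13235 cm^-1, so d_i1 = -7.556 cm.
With d_i1 < 0 the first image is virtual and lies on the object side; the object distance for lens 2 is d_o2 = 21 - (-7.556) = 28.556 cm.
Lens 2: 1/d_i2 = 1/f_2 - 1/d_o2 = 1/38.5 - 1/(28.556) = -0.00905 cm^-1, so d_i2 = -110.553 cm.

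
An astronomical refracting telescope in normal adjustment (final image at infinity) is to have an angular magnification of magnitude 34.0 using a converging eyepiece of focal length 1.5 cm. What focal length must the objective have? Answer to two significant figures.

|M| = f_obj/|f_eye|, so f_obj = |M| x |f_eye| = 34.0 x 1.5 = 51.000 cm.

51 cm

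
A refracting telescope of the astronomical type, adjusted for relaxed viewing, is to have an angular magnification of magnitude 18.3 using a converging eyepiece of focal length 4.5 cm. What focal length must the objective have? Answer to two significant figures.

82 cm

|M| = f_obj/|f_eye|, so f_obj = |M| x |f_eye| = 18.3 x 4.5 = 82.350 cm.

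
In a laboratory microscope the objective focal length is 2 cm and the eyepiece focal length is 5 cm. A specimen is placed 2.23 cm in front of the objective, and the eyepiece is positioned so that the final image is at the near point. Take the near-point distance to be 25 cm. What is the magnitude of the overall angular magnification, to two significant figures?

52

Objective: 1/d_i = 1/f_obj - 1/d_o = 1/2 - 1/2.23 = 0.05157 cm^-1, so d_i = 19.391 cm.
m_obj = -d_i/d_o = -19.391/2.23 = -8.696.
Eyepiece angular magnification (image at near point): M_eye = 1 + D/f_e = 1 + 25/5 = 6.000.
Overall M = m_obj x M_eye = (-8.696)(6.000) = -52.17.
|M| = 52.17.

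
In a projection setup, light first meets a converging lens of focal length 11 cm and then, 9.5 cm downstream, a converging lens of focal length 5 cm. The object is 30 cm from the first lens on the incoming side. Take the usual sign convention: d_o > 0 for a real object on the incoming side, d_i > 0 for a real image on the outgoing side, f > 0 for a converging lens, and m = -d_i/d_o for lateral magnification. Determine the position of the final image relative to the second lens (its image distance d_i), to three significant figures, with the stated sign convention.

Lens 1: 1/d_i1 = 1/f_1 - 1/d_o1 = 1/11 - 1/30 = 0.05758 cm^-1, so d_i1 = 17.368 cm.
This image would form 17.368 cm past lens 1, i.e. 7.868 cm beyond lens 2, so it is a virtual object for lens 2: d_o2 = 9.5 - 17.368 = -7.868 cm.
Lens 2: 1/d_i2 = 1/f_2 - 1/d_o2 = 1/5 - 1/(-7.868) = 0.32709 cm^-1, so d_i2 = 3.057 cm.

3.06 cm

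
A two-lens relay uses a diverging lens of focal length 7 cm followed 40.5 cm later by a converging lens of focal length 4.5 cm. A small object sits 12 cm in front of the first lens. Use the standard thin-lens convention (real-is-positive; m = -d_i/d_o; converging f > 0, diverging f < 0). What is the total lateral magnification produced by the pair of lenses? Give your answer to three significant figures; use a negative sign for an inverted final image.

-0.0410

Applying the thin-lens equation to the first lens, 1/(-7) = 1/12 + 1/d_i1, which gives d_i1 = -4.421 cm.
Its lateral magnification is m_1 = -d_i1/d_o1 = -(-4.421)/12 = 0.3684.
With d_i1 < 0 the first image is virtual and lies on the object side; the object distance for lens 2 is d_o2 = 40.5 - (-4.421) = 44.921 cm.
Applying the thin-lens equation again with f_2 = 4.5 cm and d_o2 = 44.921 cm gives d_i2 = 5.001 cm.
m_2 = -(5.001)/(44.921) = -0.1113.
Overall magnification: m = m_1 m_2 = -0.0410.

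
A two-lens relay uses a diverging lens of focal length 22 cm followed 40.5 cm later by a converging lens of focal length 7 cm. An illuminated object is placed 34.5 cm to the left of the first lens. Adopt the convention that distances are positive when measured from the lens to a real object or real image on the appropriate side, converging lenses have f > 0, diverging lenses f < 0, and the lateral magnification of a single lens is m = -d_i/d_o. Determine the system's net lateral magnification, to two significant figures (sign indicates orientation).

-0.058

First lens: d_i1 = 1/(1/(-22) - 1/34.5) = -13.434 cm.
m_1 = -(-13.434)/34.5 = 0.3894.
With d_i1 < 0 the first image is virtual and lies on the object side; the object distance for lens 2 is d_o2 = 40.5 - (-13.434) = 53.934 cm.
Second lens: d_i2 = 1/(1/7 - 1/(53.934)) = 8.044 cm.
m_2 = -(8.044)/(53.934) = -0.1491.
Total m = m_1 x m_2 = (0.3894)(-0.1491) = -0.0581.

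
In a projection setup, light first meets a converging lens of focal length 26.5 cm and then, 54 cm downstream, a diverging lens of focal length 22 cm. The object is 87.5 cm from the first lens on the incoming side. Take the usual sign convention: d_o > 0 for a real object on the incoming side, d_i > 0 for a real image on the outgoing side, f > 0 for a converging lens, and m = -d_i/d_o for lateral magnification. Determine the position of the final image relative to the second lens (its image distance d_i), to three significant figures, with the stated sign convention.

Applying the thin-lens equation to the first lens, 1/26.5 = 1/87.5 + 1/d_i1, which gives d_i1 = 38.012 cm.
Object distance for lens 2: d_o2 = 54 - 38.012 = 15.988 cm.
Applying the thin-lens equation again with f_2 = -22 cm and d_o2 = 15.988 cm gives d_i2 = -9.259 cm.

-9.26 cm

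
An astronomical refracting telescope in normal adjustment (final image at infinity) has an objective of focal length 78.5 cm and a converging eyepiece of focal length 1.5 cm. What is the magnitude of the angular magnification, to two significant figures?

|M| = f_obj/|f_eye| = 78.5/1.5 = 52.333.

52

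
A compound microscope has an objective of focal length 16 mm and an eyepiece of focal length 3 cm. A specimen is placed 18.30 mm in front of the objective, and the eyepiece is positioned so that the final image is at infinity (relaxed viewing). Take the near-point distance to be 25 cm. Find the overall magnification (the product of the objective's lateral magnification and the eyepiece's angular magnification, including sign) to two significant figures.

Convert to cm: f_obj = 16 mm = 1.6 cm; d_o = 18.30 mm = 1.83 cm.
Objective: 1/d_i = 1/f_obj - 1/d_o = 1/1.6 - 1/1.83 = 0.07855 cm^-1, so d_i = 12.730 cm.
m_obj = -d_i/d_o = -12.730/1.83 = -6.957.
Eyepiece angular magnification (image at infinity): M_eye = D/f_e = 25/3 = 8.333.
Overall M = m_obj x M_eye = (-6.957)(8.333) = -57.97.

-58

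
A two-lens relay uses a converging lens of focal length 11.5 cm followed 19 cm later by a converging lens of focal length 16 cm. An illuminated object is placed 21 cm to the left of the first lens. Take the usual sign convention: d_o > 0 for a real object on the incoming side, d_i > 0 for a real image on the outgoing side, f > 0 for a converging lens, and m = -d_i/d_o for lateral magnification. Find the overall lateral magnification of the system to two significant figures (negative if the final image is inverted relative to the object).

-0.86

Applying the thin-lens equation to the first lens, 1/11.5 = 1/21 + 1/d_i1, which gives d_i1 = 25.421 cm.
Its lateral magnification is m_1 = -d_i1/d_o1 = -(25.421)/21 = -1.2105.
This image would form 25.421 cm past lens 1, i.e. 6.421 cm beyond lens 2, so it is a virtual object for lens 2: d_o2 = 19 - 25.421 = -6.421 cm.
Applying the thin-lens equation again with f_2 = 16 cm and d_o2 = -6.421 cm gives d_i2 = 4.582 cm.
m_2 = -(4.582)/(-6.421) = 0.7136.
Total m = m_1 x m_2 = (-1.2105)(0.7136) = -0.8638.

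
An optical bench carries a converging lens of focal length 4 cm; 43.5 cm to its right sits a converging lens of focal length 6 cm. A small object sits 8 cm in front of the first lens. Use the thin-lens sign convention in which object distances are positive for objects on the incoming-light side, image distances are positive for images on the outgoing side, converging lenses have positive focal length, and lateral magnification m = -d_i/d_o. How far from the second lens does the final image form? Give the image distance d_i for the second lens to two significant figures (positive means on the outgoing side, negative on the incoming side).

7.2 cm

Applying the thin-lens equation to the first lens, 1/4 = 1/8 + 1/d_i1, which gives d_i1 = 8.000 cm.
The intermediate image is 8.000 cm to the right of lens 1, so d_o2 = L - d_i1 = 43.5 - 8.000 = 35.500 cm.
Applying the thin-lens equation again with f_2 = 6 cm and d_o2 = 35.500 cm gives d_i2 = 7.220 cm.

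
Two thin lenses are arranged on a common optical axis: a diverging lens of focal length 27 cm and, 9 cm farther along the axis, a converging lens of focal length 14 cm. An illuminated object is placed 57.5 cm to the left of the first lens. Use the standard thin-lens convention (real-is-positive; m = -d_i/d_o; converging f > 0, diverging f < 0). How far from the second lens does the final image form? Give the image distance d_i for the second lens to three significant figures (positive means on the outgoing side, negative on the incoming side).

28.7 cm

Lens 1: 1/d_i1 = 1/f_1 - 1/d_o1 = 1/(-27) - 1/57.5 = -0.05443 cm^-1, so d_i1 = -18.373 cm.
With d_i1 < 0 the first image is virtual and lies on the object side; the object distance for lens 2 is d_o2 = 9 - (-18.373) = 27.373 cm.
Lens 2: 1/d_i2 = 1/f_2 - 1/d_o2 = 1/14 - 1/(27.373) = 0.03490 cm^-1, so d_i2 = 28.657 cm.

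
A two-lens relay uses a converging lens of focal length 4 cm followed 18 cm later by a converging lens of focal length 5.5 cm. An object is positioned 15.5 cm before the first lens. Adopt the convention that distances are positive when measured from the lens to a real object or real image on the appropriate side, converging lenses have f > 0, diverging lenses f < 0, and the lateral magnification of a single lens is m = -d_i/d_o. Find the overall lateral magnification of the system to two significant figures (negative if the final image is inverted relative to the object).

0.27

First lens: d_i1 = 1/(1/4 - 1/15.5) = 5.391 cm.
m_1 = -(5.391)/15.5 = -0.3478.
The intermediate image is 5.391 cm to the right of lens 1, so d_o2 = L - d_i1 = 18 - 5.391 = 12.609 cm.
Second lens: d_i2 = 1/(1/5.5 - 1/(12.609)) = 9.755 cm.
m_2 = -(9.755)/(12.609) = -0.7737.
Total m = m_1 x m_2 = (-0.3478)(-0.7737) = 0.2691.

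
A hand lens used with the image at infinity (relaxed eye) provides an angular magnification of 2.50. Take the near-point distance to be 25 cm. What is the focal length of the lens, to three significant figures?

For the image at infinity, M = D/f.
f = D/M = 25/2.5 = 10.000 cm.

10.0 cm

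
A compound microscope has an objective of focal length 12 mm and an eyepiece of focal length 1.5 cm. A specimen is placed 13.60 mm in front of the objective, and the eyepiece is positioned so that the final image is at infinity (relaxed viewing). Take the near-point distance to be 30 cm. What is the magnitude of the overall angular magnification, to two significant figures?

150

Convert to cm: f_obj = 12 mm = 1.2 cm; d_o = 13.60 mm = 1.36 cm.
Objective: 1/d_i = 1/f_obj - 1/d_o = 1/1.2 - 1/1.36 = 0.09804 cm^-1, so d_i = 10.200 cm.
m_obj = -d_i/d_o = -10.200/1.36 = -7.500.
Eyepiece angular magnification (image at infinity): M_eye = D/f_e = 30/1.5 = 20.000.
Overall M = m_obj x M_eye = (-7.500)(20.000) = -150.00.
|M| = 150.00.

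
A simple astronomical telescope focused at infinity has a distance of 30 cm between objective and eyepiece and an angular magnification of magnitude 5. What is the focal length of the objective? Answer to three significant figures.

In normal adjustment the tube length equals f_obj + f_eye and |M| = f_obj/f_eye.
So f_obj = 5 f_eye and 5 f_eye + f_eye = 30 cm, giving f_eye = 30/6 = 5.000 cm and f_obj = 25.000 cm.

25.0 cm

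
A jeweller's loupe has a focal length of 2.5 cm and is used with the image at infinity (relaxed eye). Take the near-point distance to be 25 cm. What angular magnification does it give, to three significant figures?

10.0

M = D/f = 25/2.5 = 10.000.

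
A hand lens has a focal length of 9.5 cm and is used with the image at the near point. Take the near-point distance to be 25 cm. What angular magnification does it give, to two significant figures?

M = 1 + D/f = 1 + 25/9.5 = 3.632.

3.6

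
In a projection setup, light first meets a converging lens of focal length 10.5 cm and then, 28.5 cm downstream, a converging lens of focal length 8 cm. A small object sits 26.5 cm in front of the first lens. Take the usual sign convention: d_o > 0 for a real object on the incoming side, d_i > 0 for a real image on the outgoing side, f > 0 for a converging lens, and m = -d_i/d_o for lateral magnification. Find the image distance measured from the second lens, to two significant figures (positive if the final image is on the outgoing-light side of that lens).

29 cm

Lens 1: 1/d_i1 = 1/f_1 - 1/d_o1 = 1/10.5 - 1/26.5 = 0.05750 cm^-1, so d_i1 = 17.391 cm.
Object distance for lens 2: d_o2 = 28.5 - 17.391 = 11.109 cm.
Lens 2: 1/d_i2 = 1/f_2 - 1/d_o2 = 1/8 - 1/(11.109) = 0.03499 cm^-1, so d_i2 = 28.583 cm.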